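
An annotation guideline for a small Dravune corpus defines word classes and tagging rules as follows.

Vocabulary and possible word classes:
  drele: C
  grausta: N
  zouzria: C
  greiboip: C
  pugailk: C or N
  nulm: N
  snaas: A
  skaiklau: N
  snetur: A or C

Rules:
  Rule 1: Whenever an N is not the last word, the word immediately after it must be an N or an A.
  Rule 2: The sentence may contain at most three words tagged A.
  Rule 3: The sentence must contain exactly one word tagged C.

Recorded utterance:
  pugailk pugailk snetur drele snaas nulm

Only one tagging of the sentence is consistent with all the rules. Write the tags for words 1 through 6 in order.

N N A C A N

Candidates per position — 1:pugailk {C,N}; 2:pugailk {C,N}; 3:snetur {A,C}; 4:drele {C}; 5:snaas {A}; 6:nulm {N}.
Position 1: tagging it C would leave rule 3 unsatisfiable, so it must be N.
Position 2: tagging it C would leave rule 1 unsatisfiable, so it must be N.
Position 3: tagging it C would leave rule 1 unsatisfiable, so it must be A.
So the tagging must be: N N A C A N.
Check: rule 1 ok; rule 2 ok; rule 3 ok.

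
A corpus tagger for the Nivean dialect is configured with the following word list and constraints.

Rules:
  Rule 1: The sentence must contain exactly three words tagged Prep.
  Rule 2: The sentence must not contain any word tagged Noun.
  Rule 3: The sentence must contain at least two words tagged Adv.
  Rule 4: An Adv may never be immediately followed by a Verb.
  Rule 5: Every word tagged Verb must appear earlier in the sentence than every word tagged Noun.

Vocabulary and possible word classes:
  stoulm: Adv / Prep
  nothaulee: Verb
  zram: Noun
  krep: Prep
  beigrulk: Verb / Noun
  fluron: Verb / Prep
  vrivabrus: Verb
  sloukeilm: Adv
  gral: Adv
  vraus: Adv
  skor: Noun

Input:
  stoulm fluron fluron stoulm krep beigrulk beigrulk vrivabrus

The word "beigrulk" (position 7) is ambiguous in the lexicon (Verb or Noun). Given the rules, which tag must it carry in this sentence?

Candidates per position — 1:stoulm {Adv,Prep}; 2:fluron {Verb,Prep}; 3:fluron {Verb,Prep}; 4:stoulm {Adv,Prep}; 5:krep {Prep}; 6:beigrulk {Verb,Noun}; 7:beigrulk {Verb,Noun}; 8:vrivabrus {Verb}.
Word 1 cannot be Prep — rule 3 would then fail for every completion. It is Adv.
Word 2 cannot be Verb — rule 4 would then fail for every completion. It is Prep.
Word 4 cannot be Prep — rule 3 would then fail for every completion. It is Adv.
Word 6 cannot be Noun — rule 2 would then fail for every completion. It is Verb.
Word 7 cannot be Noun — rule 2 would then fail for every completion. It is Verb.
Word 3 cannot be Verb — rule 1 would then fail for every completion. It is Prep.
The unique satisfying tagging is: Adv Prep Prep Adv Prep Verb Verb Verb.
Verifying each rule — rule 1 satisfied; rule 2 satisfied; rule 3 satisfied; rule 4 satisfied; rule 5 satisfied.

Verb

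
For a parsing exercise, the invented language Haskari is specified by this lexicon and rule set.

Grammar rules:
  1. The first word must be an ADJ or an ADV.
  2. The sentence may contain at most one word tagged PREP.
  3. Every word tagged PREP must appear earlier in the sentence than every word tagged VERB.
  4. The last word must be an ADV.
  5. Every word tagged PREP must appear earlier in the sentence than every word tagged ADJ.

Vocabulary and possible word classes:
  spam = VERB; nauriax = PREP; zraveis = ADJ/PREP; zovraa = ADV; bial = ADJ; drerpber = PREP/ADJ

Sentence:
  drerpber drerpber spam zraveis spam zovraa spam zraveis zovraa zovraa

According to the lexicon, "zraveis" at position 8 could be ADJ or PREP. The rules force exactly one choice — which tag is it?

Candidates per position — 1:drerpber {PREP,ADJ}; 2:drerpber {PREP,ADJ}; 3:spam {VERB}; 4:zraveis {ADJ,PREP}; 5:spam {VERB}; 6:zovraa {ADV}; 7:spam {VERB}; 8:zraveis {ADJ,PREP}; 9:zovraa {ADV}; 10:zovraa {ADV}.
At position 1, choosing PREP makes rule 1 impossible to satisfy; hence ADJ.
At position 2, choosing PREP makes rule 5 impossible to satisfy; hence ADJ.
At position 4, choosing PREP makes rule 3 impossible to satisfy; hence ADJ.
At position 8, choosing PREP makes rule 3 impossible to satisfy; hence ADJ.
So the tagging must be: ADJ ADJ VERB ADJ VERB ADV VERB ADJ ADV ADV.
Checking: rule 1 ✓; rule 2 ✓; rule 3 ✓; rule 4 ✓; rule 5 ✓.

ADJ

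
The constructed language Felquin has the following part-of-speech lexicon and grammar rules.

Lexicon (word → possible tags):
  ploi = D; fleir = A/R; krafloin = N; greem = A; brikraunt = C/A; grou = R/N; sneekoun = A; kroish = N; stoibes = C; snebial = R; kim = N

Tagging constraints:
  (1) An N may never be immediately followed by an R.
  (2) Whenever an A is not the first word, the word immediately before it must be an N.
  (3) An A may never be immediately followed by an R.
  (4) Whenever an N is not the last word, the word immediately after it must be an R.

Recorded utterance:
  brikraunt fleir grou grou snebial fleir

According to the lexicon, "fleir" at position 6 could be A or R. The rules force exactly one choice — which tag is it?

R

Candidates per position — 1:brikraunt {C,A}; 2:fleir {A,R}; 3:grou {R,N}; 4:grou {R,N}; 5:snebial {R}; 6:fleir {A,R}.
If word 2 were A, no tagging could satisfy rule 2; so word 2 is R.
If word 3 were N, no tagging could satisfy rule 1; so word 3 is R.
If word 4 were N, no tagging could satisfy rule 1; so word 4 is R.
If word 6 were A, no tagging could satisfy rule 2; so word 6 is R.
If word 1 were A, no tagging could satisfy rule 3; so word 1 is C.
The only consistent sequence is: C R R R R R.
Checking: rule 1 satisfied; rule 2 satisfied; rule 3 satisfied; rule 4 satisfied.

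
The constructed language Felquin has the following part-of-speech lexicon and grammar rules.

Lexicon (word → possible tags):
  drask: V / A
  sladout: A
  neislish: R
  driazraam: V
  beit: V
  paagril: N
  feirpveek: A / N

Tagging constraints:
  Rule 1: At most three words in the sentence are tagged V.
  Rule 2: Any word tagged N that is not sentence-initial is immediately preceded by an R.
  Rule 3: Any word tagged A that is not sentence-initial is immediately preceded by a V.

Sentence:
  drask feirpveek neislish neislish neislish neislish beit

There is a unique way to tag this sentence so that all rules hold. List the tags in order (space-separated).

V A R R R R V

Candidates per position — 1:drask {V,A}; 2:feirpveek {A,N}; 3:neislish {R}; 4:neislish {R}; 5:neislish {R}; 6:neislish {R}; 7:beit {V}.
If word 2 were N, no tagging could satisfy rule 2; so word 2 is A.
If word 1 were A, no tagging could satisfy rule 3; so word 1 is V.
That leaves exactly one tagging: V A R R R R V.
Rule-by-rule: rule 1 satisfied; rule 2 satisfied; rule 3 satisfied.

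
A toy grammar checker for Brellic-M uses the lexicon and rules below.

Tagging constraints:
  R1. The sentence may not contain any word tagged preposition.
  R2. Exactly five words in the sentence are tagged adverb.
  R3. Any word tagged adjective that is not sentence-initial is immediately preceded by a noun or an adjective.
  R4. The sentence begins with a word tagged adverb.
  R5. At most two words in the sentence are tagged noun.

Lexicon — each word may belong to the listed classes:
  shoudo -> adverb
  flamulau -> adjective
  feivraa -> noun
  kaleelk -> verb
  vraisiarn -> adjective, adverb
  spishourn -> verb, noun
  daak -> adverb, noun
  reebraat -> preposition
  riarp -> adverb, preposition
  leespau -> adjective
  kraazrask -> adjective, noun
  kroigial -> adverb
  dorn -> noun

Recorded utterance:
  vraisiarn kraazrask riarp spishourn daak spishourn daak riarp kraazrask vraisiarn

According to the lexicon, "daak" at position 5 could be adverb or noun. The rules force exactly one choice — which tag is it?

Candidates per position — 1:vraisiarn {adjective,adverb}; 2:kraazrask {adjective,noun}; 3:riarp {adverb,preposition}; 4:spishourn {verb,noun}; 5:daak {adverb,noun}; 6:spishourn {verb,noun}; 7:daak {adverb,noun}; 8:riarp {adverb,preposition}; 9:kraazrask {adjective,noun}; 10:vraisiarn {adjective,adverb}.
At position 1, choosing adjective makes rule 4 impossible to satisfy; hence adverb.
At position 2, choosing adjective makes rule 3 impossible to satisfy; hence noun.
At position 3, choosing preposition makes rule 1 impossible to satisfy; hence adverb.
At position 8, choosing preposition makes rule 1 impossible to satisfy; hence adverb.
At position 9, choosing adjective makes rule 3 impossible to satisfy; hence noun.
At position 4, choosing noun makes rule 5 impossible to satisfy; hence verb.
At position 5, choosing noun makes rule 5 impossible to satisfy; hence adverb.
At position 6, choosing noun makes rule 5 impossible to satisfy; hence verb.
At position 7, choosing noun makes rule 5 impossible to satisfy; hence adverb.
At position 10, choosing adverb makes rule 2 impossible to satisfy; hence adjective.
So the tagging must be: adverb noun adverb verb adverb verb adverb adverb noun adjective.
Checking: rule 1 ok; rule 2 ok; rule 3 ok; rule 4 ok; rule 5 ok.

adverb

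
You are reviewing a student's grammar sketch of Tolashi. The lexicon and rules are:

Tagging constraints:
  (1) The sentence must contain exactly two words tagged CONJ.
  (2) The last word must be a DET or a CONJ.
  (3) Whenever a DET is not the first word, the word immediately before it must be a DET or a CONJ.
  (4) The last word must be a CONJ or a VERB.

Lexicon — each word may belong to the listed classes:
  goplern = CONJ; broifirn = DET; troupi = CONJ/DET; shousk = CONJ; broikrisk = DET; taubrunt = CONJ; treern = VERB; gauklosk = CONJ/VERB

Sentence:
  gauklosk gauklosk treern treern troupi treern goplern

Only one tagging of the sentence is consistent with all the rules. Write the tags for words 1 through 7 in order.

VERB VERB VERB VERB CONJ VERB CONJ

Candidates per position — 1:gauklosk {CONJ,VERB}; 2:gauklosk {CONJ,VERB}; 3:treern {VERB}; 4:treern {VERB}; 5:troupi {CONJ,DET}; 6:treern {VERB}; 7:goplern {CONJ}.
Word 5 cannot be DET — rule 3 would then fail for every completion. It is CONJ.
Word 1 cannot be CONJ — rule 1 would then fail for every completion. It is VERB.
Word 2 cannot be CONJ — rule 1 would then fail for every completion. It is VERB.
That leaves exactly one tagging: VERB VERB VERB VERB CONJ VERB CONJ.
Rule-by-rule: rule 1 ✓; rule 2 ✓; rule 3 ✓; rule 4 ✓.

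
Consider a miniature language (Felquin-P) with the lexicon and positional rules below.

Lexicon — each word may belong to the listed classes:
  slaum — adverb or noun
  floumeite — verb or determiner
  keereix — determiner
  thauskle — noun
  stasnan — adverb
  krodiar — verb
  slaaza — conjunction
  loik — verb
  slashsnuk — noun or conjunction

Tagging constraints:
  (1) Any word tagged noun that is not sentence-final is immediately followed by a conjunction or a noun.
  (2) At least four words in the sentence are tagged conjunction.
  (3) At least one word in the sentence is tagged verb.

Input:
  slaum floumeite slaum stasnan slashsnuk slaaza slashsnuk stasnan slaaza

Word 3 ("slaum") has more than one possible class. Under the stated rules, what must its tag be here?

Candidates per position — 1:slaum {adverb,noun}; 2:floumeite {verb,determiner}; 3:slaum {adverb,noun}; 4:stasnan {adverb}; 5:slashsnuk {noun,conjunction}; 6:slaaza {conjunction}; 7:slashsnuk {noun,conjunction}; 8:stasnan {adverb}; 9:slaaza {conjunction}.
Position 1: noun is ruled out by rule 1; that leaves adverb.
Position 2: determiner is ruled out by rule 3; that leaves verb.
Position 3: noun is ruled out by rule 1; that leaves adverb.
Position 5: noun is ruled out by rule 2; that leaves conjunction.
Position 7: noun is ruled out by rule 1; that leaves conjunction.
The unique satisfying tagging is: adverb verb adverb adverb conjunction conjunction conjunction adverb conjunction.
Checking: rule 1 ok; rule 2 ok; rule 3 ok.

adverb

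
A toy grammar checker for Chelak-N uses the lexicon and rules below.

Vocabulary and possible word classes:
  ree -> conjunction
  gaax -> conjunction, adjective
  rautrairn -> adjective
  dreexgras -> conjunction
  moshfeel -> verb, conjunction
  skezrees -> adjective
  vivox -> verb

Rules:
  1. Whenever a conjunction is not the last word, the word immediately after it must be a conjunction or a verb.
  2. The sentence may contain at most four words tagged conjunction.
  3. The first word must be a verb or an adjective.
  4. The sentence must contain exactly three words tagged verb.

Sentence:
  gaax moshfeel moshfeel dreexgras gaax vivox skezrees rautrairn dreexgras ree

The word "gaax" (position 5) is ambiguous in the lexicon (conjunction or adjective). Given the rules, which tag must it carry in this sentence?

conjunction

Candidates per position — 1:gaax {conjunction,adjective}; 2:moshfeel {verb,conjunction}; 3:moshfeel {verb,conjunction}; 4:dreexgras {conjunction}; 5:gaax {conjunction,adjective}; 6:vivox {verb}; 7:skezrees {adjective}; 8:rautrairn {adjective}; 9:dreexgras {conjunction}; 10:ree {conjunction}.
Word 1 cannot be conjunction — rule 3 would then fail for every completion. It is adjective.
Word 2 cannot be conjunction — rule 4 would then fail for every completion. It is verb.
Word 3 cannot be conjunction — rule 4 would then fail for every completion. It is verb.
Word 5 cannot be adjective — rule 1 would then fail for every completion. It is conjunction.
That leaves exactly one tagging: adjective verb verb conjunction conjunction verb adjective adjective conjunction conjunction.
Check: rule 1 ok; rule 2 ok; rule 3 ok; rule 4 ok.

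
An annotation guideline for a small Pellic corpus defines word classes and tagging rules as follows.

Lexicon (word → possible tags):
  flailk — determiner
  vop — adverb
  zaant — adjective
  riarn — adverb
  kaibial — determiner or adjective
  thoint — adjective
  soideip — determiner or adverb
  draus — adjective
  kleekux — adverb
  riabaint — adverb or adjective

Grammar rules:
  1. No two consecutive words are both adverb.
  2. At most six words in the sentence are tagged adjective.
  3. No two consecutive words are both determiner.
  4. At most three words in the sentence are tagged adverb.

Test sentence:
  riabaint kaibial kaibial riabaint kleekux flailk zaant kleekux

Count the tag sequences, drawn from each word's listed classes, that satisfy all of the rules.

6

Candidates per position — 1:riabaint {adverb,adjective}; 2:kaibial {determiner,adjective}; 3:kaibial {determiner,adjective}; 4:riabaint {adverb,adjective}; 5:kleekux {adverb}; 6:flailk {determiner}; 7:zaant {adjective}; 8:kleekux {adverb}.
There are 16 candidate sequences in total.
Checking each against the rules leaves 6 sequences.
Count = 6.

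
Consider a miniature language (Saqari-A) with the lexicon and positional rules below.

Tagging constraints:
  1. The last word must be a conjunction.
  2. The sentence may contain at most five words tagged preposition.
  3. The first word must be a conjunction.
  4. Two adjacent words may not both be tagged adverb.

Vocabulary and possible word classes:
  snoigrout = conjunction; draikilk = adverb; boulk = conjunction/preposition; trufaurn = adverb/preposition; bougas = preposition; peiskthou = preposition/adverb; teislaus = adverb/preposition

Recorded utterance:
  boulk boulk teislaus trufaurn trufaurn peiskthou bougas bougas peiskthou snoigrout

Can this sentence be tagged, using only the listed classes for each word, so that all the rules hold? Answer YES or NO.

Candidates per position — 1:boulk {conjunction,preposition}; 2:boulk {conjunction,preposition}; 3:teislaus {adverb,preposition}; 4:trufaurn {adverb,preposition}; 5:trufaurn {adverb,preposition}; 6:peiskthou {preposition,adverb}; 7:bougas {preposition}; 8:bougas {preposition}; 9:peiskthou {preposition,adverb}; 10:snoigrout {conjunction}.
One satisfying assignment: conjunction conjunction preposition adverb preposition preposition preposition preposition adverb conjunction.
Check: rule 1 holds; rule 2 holds; rule 3 holds; rule 4 holds.

YES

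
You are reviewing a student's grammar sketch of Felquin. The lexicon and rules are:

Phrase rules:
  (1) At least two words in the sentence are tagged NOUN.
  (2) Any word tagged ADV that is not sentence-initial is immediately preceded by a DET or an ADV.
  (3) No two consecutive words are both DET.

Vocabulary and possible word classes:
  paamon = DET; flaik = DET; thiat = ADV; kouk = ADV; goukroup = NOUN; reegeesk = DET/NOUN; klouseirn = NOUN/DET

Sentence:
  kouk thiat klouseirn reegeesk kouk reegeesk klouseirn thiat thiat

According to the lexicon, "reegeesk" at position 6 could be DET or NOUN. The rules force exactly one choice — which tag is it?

NOUN

Candidates per position — 1:kouk {ADV}; 2:thiat {ADV}; 3:klouseirn {NOUN,DET}; 4:reegeesk {DET,NOUN}; 5:kouk {ADV}; 6:reegeesk {DET,NOUN}; 7:klouseirn {NOUN,DET}; 8:thiat {ADV}; 9:thiat {ADV}.
Position 4: tagging it NOUN would leave rule 2 unsatisfiable, so it must be DET.
Position 7: tagging it NOUN would leave rule 2 unsatisfiable, so it must be DET.
Position 3: tagging it DET would leave rule 1 unsatisfiable, so it must be NOUN.
Position 6: tagging it DET would leave rule 1 unsatisfiable, so it must be NOUN.
So the tagging must be: ADV ADV NOUN DET ADV NOUN DET ADV ADV.
Rule-by-rule: rule 1 ✓; rule 2 ✓; rule 3 ✓.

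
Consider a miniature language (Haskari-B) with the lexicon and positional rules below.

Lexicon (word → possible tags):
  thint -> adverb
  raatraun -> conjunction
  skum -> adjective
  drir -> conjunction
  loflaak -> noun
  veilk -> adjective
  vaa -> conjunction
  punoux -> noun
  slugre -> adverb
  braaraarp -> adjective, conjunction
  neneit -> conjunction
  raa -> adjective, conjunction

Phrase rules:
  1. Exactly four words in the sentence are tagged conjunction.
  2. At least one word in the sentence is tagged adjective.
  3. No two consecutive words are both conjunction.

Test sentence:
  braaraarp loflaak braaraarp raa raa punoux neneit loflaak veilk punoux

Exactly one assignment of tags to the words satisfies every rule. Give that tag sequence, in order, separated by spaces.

conjunction noun conjunction adjective conjunction noun conjunction noun adjective noun

Candidates per position — 1:braaraarp {adjective,conjunction}; 2:loflaak {noun}; 3:braaraarp {adjective,conjunction}; 4:raa {adjective,conjunction}; 5:raa {adjective,conjunction}; 6:punoux {noun}; 7:neneit {conjunction}; 8:loflaak {noun}; 9:veilk {adjective}; 10:punoux {noun}.
The remaining ambiguous positions (1, 3, 4, 5) are resolved jointly — only one combination satisfies every rule.
So the tagging must be: conjunction noun conjunction adjective conjunction noun conjunction noun adjective noun.
Rule-by-rule: rule 1 satisfied; rule 2 satisfied; rule 3 satisfied.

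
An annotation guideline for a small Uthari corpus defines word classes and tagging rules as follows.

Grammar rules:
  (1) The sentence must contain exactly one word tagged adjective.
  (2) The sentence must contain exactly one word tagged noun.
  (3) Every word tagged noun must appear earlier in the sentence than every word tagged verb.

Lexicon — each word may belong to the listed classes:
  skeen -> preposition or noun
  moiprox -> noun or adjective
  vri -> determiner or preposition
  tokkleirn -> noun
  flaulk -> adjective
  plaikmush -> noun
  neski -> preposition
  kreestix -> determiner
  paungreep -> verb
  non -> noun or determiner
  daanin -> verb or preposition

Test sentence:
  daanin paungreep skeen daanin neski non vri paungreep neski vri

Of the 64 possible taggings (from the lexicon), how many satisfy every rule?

Candidates per position — 1:daanin {verb,preposition}; 2:paungreep {verb}; 3:skeen {preposition,noun}; 4:daanin {verb,preposition}; 5:neski {preposition}; 6:non {noun,determiner}; 7:vri {determiner,preposition}; 8:paungreep {verb}; 9:neski {preposition}; 10:vri {determiner,preposition}.
There are 64 candidate sequences in total.
Rule 1 cannot be satisfied by any choice of tags from the lexicon.
So there is no consistent tagging.
Count = 0.

0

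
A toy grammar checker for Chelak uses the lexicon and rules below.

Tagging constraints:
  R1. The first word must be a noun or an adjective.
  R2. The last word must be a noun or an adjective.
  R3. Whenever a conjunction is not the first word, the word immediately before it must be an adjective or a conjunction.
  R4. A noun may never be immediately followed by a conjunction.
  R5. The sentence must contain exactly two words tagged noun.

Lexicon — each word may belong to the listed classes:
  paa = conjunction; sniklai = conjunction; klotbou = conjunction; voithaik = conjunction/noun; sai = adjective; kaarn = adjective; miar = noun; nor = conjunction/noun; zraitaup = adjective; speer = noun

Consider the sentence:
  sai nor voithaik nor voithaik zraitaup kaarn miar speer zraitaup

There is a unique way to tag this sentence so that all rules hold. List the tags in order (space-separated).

adjective conjunction conjunction conjunction conjunction adjective adjective noun noun adjective

Candidates per position — 1:sai {adjective}; 2:nor {conjunction,noun}; 3:voithaik {conjunction,noun}; 4:nor {conjunction,noun}; 5:voithaik {conjunction,noun}; 6:zraitaup {adjective}; 7:kaarn {adjective}; 8:miar {noun}; 9:speer {noun}; 10:zraitaup {adjective}.
Word 2 cannot be noun — rule 5 would then fail for every completion. It is conjunction.
Word 3 cannot be noun — rule 5 would then fail for every completion. It is conjunction.
Word 4 cannot be noun — rule 5 would then fail for every completion. It is conjunction.
Word 5 cannot be noun — rule 5 would then fail for every completion. It is conjunction.
The unique satisfying tagging is: adjective conjunction conjunction conjunction conjunction adjective adjective noun noun adjective.
Checking: rule 1 ok; rule 2 ok; rule 3 ok; rule 4 ok; rule 5 ok.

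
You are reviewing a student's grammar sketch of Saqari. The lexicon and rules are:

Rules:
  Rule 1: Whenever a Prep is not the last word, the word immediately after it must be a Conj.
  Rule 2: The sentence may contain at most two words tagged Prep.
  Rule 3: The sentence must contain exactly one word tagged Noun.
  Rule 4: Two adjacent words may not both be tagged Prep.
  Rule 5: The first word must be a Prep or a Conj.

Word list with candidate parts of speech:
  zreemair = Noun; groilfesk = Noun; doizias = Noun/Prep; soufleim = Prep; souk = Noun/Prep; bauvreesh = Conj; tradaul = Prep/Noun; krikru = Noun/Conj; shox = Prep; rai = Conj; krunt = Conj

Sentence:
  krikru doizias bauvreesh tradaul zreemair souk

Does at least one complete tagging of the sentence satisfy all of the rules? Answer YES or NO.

NO

Candidates per position — 1:krikru {Noun,Conj}; 2:doizias {Noun,Prep}; 3:bauvreesh {Conj}; 4:tradaul {Prep,Noun}; 5:zreemair {Noun}; 6:souk {Noun,Prep}.
Every candidate sequence violates at least one rule; no consistent tagging exists.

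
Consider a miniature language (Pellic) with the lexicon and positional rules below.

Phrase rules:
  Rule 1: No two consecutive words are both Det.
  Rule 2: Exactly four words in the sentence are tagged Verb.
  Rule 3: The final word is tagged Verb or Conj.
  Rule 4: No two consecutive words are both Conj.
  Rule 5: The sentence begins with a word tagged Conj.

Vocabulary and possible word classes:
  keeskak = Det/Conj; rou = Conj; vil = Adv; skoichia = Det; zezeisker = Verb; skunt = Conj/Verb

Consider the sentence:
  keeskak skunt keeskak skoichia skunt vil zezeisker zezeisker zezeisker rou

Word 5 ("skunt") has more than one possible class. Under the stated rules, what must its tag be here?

Conj

Candidates per position — 1:keeskak {Det,Conj}; 2:skunt {Conj,Verb}; 3:keeskak {Det,Conj}; 4:skoichia {Det}; 5:skunt {Conj,Verb}; 6:vil {Adv}; 7:zezeisker {Verb}; 8:zezeisker {Verb}; 9:zezeisker {Verb}; 10:rou {Conj}.
At position 1, choosing Det makes rule 5 impossible to satisfy; hence Conj.
At position 2, choosing Conj makes rule 4 impossible to satisfy; hence Verb.
At position 3, choosing Det makes rule 1 impossible to satisfy; hence Conj.
At position 5, choosing Verb makes rule 2 impossible to satisfy; hence Conj.
So the tagging must be: Conj Verb Conj Det Conj Adv Verb Verb Verb Conj.
Rule-by-rule: rule 1 ok; rule 2 ok; rule 3 ok; rule 4 ok; rule 5 ok.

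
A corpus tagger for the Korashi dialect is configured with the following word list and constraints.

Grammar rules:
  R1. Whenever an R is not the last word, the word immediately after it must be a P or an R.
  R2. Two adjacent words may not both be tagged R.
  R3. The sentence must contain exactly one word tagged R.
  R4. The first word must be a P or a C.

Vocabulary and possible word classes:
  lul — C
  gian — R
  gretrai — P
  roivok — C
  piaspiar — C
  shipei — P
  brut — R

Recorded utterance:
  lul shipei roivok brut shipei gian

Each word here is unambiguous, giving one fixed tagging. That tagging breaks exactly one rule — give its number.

Fixed tagging: C P C R P R.
Applying the rules: R1 holds, R2 holds, R3 violated, R4 holds.
Only rule 3 fails.

3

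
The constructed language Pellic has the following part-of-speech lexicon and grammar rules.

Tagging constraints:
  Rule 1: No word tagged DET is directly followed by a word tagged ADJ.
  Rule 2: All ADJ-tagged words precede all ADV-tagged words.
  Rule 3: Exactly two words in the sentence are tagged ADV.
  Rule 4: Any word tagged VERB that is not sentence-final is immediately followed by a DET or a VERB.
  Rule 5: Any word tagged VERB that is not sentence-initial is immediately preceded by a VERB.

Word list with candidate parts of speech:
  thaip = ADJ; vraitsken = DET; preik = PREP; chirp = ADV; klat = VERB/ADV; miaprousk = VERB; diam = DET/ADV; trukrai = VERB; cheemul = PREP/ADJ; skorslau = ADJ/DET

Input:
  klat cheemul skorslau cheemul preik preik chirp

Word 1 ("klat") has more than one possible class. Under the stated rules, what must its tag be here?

ADV

Candidates per position — 1:klat {VERB,ADV}; 2:cheemul {PREP,ADJ}; 3:skorslau {ADJ,DET}; 4:cheemul {PREP,ADJ}; 5:preik {PREP}; 6:preik {PREP}; 7:chirp {ADV}.
If word 1 were VERB, no tagging could satisfy rule 3; so word 1 is ADV.
If word 2 were ADJ, no tagging could satisfy rule 2; so word 2 is PREP.
If word 3 were ADJ, no tagging could satisfy rule 2; so word 3 is DET.
If word 4 were ADJ, no tagging could satisfy rule 1; so word 4 is PREP.
That leaves exactly one tagging: ADV PREP DET PREP PREP PREP ADV.
Check: rule 1 ✓; rule 2 ✓; rule 3 ✓; rule 4 ✓; rule 5 ✓.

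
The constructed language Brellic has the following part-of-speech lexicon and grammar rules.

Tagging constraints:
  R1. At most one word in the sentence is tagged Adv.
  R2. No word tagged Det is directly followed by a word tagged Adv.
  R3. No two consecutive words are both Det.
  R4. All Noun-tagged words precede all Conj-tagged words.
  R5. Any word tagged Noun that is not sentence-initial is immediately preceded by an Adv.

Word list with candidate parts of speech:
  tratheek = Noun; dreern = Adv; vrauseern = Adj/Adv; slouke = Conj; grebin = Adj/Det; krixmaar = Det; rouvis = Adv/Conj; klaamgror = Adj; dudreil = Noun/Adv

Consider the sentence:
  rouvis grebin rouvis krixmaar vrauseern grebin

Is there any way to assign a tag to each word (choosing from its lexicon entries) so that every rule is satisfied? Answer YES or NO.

Candidates per position — 1:rouvis {Adv,Conj}; 2:grebin {Adj,Det}; 3:rouvis {Adv,Conj}; 4:krixmaar {Det}; 5:vrauseern {Adj,Adv}; 6:grebin {Adj,Det}.
One satisfying assignment: Conj Adj Adv Det Adj Det.
Checking: rule 1 ✓; rule 2 ✓; rule 3 ✓; rule 4 ✓; rule 5 ✓.

YES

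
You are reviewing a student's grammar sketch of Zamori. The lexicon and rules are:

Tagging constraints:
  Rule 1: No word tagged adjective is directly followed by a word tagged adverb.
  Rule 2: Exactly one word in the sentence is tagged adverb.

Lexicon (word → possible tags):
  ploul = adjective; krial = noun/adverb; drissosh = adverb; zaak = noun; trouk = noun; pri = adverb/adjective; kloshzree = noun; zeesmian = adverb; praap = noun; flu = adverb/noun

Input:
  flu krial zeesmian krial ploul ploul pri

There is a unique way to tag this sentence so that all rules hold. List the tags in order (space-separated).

noun noun adverb noun adjective adjective adjective

Candidates per position — 1:flu {adverb,noun}; 2:krial {noun,adverb}; 3:zeesmian {adverb}; 4:krial {noun,adverb}; 5:ploul {adjective}; 6:ploul {adjective}; 7:pri {adverb,adjective}.
Word 1 cannot be adverb — rule 2 would then fail for every completion. It is noun.
Word 2 cannot be adverb — rule 2 would then fail for every completion. It is noun.
Word 4 cannot be adverb — rule 2 would then fail for every completion. It is noun.
Word 7 cannot be adverb — rule 1 would then fail for every completion. It is adjective.
The unique satisfying tagging is: noun noun adverb noun adjective adjective adjective.
Check: rule 1 ✓; rule 2 ✓.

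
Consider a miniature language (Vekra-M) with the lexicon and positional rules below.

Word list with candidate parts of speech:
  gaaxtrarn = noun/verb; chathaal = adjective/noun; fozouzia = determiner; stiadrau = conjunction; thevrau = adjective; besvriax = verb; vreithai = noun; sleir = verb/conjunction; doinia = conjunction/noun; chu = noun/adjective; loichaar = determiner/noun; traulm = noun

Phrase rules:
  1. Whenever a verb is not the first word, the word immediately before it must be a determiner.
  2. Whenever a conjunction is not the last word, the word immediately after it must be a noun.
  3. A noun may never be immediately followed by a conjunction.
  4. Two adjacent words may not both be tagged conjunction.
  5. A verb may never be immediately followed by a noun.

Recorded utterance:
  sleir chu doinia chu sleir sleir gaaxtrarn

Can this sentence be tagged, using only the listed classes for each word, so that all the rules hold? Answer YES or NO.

NO

Candidates per position — 1:sleir {verb,conjunction}; 2:chu {noun,adjective}; 3:doinia {conjunction,noun}; 4:chu {noun,adjective}; 5:sleir {verb,conjunction}; 6:sleir {verb,conjunction}; 7:gaaxtrarn {noun,verb}.
Every candidate sequence violates at least one rule; no consistent tagging exists.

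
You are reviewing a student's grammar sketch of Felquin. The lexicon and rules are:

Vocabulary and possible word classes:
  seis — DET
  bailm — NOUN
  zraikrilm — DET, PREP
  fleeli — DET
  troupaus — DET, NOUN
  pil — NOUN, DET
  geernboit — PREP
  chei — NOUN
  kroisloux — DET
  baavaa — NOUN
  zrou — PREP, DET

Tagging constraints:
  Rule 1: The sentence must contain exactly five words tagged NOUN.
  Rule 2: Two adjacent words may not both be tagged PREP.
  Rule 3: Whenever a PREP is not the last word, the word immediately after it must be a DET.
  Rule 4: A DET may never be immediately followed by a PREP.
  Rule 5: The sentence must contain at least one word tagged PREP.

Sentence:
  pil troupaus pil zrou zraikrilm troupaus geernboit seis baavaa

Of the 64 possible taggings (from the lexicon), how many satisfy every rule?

2

Candidates per position — 1:pil {NOUN,DET}; 2:troupaus {DET,NOUN}; 3:pil {NOUN,DET}; 4:zrou {PREP,DET}; 5:zraikrilm {DET,PREP}; 6:troupaus {DET,NOUN}; 7:geernboit {PREP}; 8:seis {DET}; 9:baavaa {NOUN}.
There are 64 candidate sequences in total.
The sequences that satisfy every rule: NOUN NOUN NOUN PREP DET NOUN PREP DET NOUN; NOUN NOUN NOUN DET DET NOUN PREP DET NOUN.
Count = 2.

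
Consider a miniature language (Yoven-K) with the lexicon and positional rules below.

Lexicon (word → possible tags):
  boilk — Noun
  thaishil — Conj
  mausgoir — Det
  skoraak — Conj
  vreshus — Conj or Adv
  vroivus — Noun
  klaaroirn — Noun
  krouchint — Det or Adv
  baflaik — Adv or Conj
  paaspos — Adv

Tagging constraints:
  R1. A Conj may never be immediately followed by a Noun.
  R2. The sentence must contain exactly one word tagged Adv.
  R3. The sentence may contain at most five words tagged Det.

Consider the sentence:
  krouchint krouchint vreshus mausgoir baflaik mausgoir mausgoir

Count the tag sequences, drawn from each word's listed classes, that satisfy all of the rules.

4

Candidates per position — 1:krouchint {Det,Adv}; 2:krouchint {Det,Adv}; 3:vreshus {Conj,Adv}; 4:mausgoir {Det}; 5:baflaik {Adv,Conj}; 6:mausgoir {Det}; 7:mausgoir {Det}.
There are 16 candidate sequences in total.
The sequences that satisfy every rule: Det Det Conj Det Adv Det Det; Det Det Adv Det Conj Det Det; Det Adv Conj Det Conj Det Det; Adv Det Conj Det Conj Det Det.
Count = 4.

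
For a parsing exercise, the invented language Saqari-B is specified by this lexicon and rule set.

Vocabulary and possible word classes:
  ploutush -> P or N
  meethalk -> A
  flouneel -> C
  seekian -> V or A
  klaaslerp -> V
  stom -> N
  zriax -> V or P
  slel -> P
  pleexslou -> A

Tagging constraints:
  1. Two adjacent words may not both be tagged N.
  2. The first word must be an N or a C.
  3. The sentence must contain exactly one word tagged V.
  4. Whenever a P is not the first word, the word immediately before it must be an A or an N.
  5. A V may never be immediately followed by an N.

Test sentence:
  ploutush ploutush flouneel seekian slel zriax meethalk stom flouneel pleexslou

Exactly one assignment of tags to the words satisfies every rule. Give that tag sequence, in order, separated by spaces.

N P C A P V A N C A

Candidates per position — 1:ploutush {P,N}; 2:ploutush {P,N}; 3:flouneel {C}; 4:seekian {V,A}; 5:slel {P}; 6:zriax {V,P}; 7:meethalk {A}; 8:stom {N}; 9:flouneel {C}; 10:pleexslou {A}.
At position 1, choosing P makes rule 2 impossible to satisfy; hence N.
At position 2, choosing N makes rule 1 impossible to satisfy; hence P.
At position 4, choosing V makes rule 4 impossible to satisfy; hence A.
At position 6, choosing P makes rule 3 impossible to satisfy; hence V.
The only consistent sequence is: N P C A P V A N C A.
Verifying each rule — rule 1 ok; rule 2 ok; rule 3 ok; rule 4 ok; rule 5 ok.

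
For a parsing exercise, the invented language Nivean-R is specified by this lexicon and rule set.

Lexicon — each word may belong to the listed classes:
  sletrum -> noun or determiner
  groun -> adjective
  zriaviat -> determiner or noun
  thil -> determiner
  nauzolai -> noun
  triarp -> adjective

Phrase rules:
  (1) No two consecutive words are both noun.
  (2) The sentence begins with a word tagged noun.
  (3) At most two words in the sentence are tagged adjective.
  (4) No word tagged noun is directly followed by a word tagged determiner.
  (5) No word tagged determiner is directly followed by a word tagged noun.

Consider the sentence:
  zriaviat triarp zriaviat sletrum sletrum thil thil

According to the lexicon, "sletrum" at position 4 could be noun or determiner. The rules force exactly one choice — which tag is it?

determiner

Candidates per position — 1:zriaviat {determiner,noun}; 2:triarp {adjective}; 3:zriaviat {determiner,noun}; 4:sletrum {noun,determiner}; 5:sletrum {noun,determiner}; 6:thil {determiner}; 7:thil {determiner}.
Word 1 cannot be determiner — rule 2 would then fail for every completion. It is noun.
Word 3 cannot be noun — rule 4 would then fail for every completion. It is determiner.
Word 4 cannot be noun — rule 4 would then fail for every completion. It is determiner.
Word 5 cannot be noun — rule 4 would then fail for every completion. It is determiner.
That leaves exactly one tagging: noun adjective determiner determiner determiner determiner determiner.
Verifying each rule — rule 1 ✓; rule 2 ✓; rule 3 ✓; rule 4 ✓; rule 5 ✓.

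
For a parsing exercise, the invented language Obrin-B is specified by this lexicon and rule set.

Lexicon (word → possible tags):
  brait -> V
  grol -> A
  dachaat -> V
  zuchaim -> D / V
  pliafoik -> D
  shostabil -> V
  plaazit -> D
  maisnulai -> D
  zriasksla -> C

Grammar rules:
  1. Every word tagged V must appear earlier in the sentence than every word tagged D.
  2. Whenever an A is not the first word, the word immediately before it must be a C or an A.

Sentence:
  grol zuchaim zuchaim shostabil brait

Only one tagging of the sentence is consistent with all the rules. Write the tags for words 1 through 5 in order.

A V V V V

Candidates per position — 1:grol {A}; 2:zuchaim {D,V}; 3:zuchaim {D,V}; 4:shostabil {V}; 5:brait {V}.
Position 2: tagging it D would leave rule 1 unsatisfiable, so it must be V.
Position 3: tagging it D would leave rule 1 unsatisfiable, so it must be V.
That leaves exactly one tagging: A V V V V.
Check: rule 1 satisfied; rule 2 satisfied.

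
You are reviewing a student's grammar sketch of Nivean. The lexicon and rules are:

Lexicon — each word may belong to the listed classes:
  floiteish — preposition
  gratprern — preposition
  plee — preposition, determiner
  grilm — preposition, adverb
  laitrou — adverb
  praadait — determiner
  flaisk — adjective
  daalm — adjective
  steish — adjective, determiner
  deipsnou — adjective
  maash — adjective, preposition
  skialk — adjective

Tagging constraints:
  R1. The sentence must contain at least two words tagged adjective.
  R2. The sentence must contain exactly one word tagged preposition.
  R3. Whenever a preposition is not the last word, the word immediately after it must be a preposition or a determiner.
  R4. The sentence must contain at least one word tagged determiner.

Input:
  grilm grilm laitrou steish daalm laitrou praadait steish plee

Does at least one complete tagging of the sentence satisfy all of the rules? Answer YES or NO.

YES

Candidates per position — 1:grilm {preposition,adverb}; 2:grilm {preposition,adverb}; 3:laitrou {adverb}; 4:steish {adjective,determiner}; 5:daalm {adjective}; 6:laitrou {adverb}; 7:praadait {determiner}; 8:steish {adjective,determiner}; 9:plee {preposition,determiner}.
One satisfying assignment: adverb adverb adverb adjective adjective adverb determiner determiner preposition.
Rule-by-rule: rule 1 holds; rule 2 holds; rule 3 holds; rule 4 holds.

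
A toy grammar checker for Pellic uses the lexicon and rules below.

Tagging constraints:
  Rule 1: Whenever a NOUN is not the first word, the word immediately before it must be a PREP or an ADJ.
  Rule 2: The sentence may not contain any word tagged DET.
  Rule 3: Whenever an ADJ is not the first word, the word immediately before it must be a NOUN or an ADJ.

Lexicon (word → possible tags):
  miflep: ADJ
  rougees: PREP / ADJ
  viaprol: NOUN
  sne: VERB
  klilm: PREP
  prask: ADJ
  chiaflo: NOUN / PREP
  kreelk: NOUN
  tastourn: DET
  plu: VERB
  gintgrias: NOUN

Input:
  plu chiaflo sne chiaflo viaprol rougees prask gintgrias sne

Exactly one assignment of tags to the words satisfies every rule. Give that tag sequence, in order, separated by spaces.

Candidates per position — 1:plu {VERB}; 2:chiaflo {NOUN,PREP}; 3:sne {VERB}; 4:chiaflo {NOUN,PREP}; 5:viaprol {NOUN}; 6:rougees {PREP,ADJ}; 7:prask {ADJ}; 8:gintgrias {NOUN}; 9:sne {VERB}.
Position 2: NOUN is ruled out by rule 1; that leaves PREP.
Position 4: NOUN is ruled out by rule 1; that leaves PREP.
Position 6: PREP is ruled out by rule 3; that leaves ADJ.
So the tagging must be: VERB PREP VERB PREP NOUN ADJ ADJ NOUN VERB.
Verifying each rule — rule 1 satisfied; rule 2 satisfied; rule 3 satisfied.

VERB PREP VERB PREP NOUN ADJ ADJ NOUN VERB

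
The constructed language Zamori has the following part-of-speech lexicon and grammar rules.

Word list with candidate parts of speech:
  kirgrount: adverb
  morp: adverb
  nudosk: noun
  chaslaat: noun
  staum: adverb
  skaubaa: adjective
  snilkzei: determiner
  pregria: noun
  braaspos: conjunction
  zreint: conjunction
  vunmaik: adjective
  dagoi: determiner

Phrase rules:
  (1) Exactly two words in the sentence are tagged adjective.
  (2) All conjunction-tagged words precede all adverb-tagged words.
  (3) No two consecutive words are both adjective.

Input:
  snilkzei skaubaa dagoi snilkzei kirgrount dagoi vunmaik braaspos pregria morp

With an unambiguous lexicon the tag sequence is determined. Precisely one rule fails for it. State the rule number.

Fixed tagging: determiner adjective determiner determiner adverb determiner adjective conjunction noun adverb.
Applying the rules: R1 pass, R2 fail, R3 pass.
Only rule 2 fails.

2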